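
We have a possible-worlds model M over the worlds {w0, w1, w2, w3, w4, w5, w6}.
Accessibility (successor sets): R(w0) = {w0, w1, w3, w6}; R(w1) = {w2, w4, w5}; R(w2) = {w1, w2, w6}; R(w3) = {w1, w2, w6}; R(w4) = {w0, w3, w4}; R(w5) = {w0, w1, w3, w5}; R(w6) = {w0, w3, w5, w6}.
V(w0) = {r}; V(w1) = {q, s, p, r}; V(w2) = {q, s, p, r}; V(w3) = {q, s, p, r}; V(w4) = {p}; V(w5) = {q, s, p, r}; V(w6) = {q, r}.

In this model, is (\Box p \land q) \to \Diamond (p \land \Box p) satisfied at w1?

At w1: \Box p \land q is true, \Diamond (p \land \Box p) is false, so (\Box p \land q) \to \Diamond (p \land \Box p) is false.
  At w1: \Box p is true, q is true, so \Box p \land q is true.
    At w1: \Box p requires p at every successor {w2, w4, w5}.
      At w2: p is true.
      At w4: p is true.
      At w5: p is true.
    So \Box p is true at w1.
  At w1: \Diamond (p \land \Box p) requires p \land \Box p at some successor in {w2, w4, w5}.
    At w2: p \land \Box p is false.
    At w4: p \land \Box p is false.
    At w5: p \land \Box p is false.
  So \Diamond (p \land \Box p) is false at w1.

No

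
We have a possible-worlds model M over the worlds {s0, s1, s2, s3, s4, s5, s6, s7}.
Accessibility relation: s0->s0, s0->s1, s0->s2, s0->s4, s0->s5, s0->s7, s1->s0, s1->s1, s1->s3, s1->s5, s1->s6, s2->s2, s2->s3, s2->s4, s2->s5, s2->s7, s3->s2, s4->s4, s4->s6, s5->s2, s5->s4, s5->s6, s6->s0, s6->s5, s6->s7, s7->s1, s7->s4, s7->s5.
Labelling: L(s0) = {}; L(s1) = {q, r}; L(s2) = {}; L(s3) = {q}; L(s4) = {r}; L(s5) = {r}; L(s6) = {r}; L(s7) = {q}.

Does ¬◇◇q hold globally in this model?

No

Let φ = ¬◇◇q. Evaluate φ at each world:
  s0 (successors {s0, s1, s2, s4, s5, s7}): φ is false.
  s1 (successors {s0, s1, s3, s5, s6}): φ is false.
  s2 (successors {s2, s3, s4, s5, s7}): φ is false.
  s3 (successors {s2}): φ is false.
  s4 (successors {s4, s6}): φ is false.
  s5 (successors {s2, s4, s6}): φ is false.
  s6 (successors {s0, s5, s7}): φ is false.
  s7 (successors {s1, s4, s5}): φ is false.
Detail at s0 (counterexample):
  At s0: ◇◇q is true, so ¬◇◇q is false.
    At s0: ◇◇q requires ◇q at some successor in {s0, s1, s2, s4, s5, s7}.
      ◇q holds at s0, so ◇◇q is true at s0.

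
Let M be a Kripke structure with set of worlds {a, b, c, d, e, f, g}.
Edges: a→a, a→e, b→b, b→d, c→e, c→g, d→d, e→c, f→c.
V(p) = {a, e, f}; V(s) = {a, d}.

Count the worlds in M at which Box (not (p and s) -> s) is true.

Let φ = Box (not (p and s) -> s). Evaluate φ at each world:
  a (successors {a, e}): φ is false.
  b (successors {b, d}): φ is false.
  c (successors {e, g}): φ is false.
  d (successors {d}): φ is true.
  e (successors {c}): φ is false.
  f (successors {c}): φ is false.
  g (successors ∅): φ is true.
For instance, at b:
  At b: Box (not (p and s) -> s) requires not (p and s) -> s at every successor {b, d}.
    not (p and s) -> s fails at b, so Box (not (p and s) -> s) is false at b.
Satisfying worlds: {d, g}

2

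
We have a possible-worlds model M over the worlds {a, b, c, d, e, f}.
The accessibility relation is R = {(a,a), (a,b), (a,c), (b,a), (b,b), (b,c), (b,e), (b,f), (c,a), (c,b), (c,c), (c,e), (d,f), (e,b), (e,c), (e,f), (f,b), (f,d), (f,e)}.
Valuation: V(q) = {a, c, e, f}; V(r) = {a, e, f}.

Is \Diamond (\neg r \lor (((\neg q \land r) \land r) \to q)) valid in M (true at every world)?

Yes

Recall that \Diamond ψ holds at a world iff ψ holds at some accessible world.
Let φ = \Diamond (\neg r \lor (((\neg q \land r) \land r) \to q)). Evaluate φ at each world:
  a (successors {a, b, c}): φ is true.
  b (successors {a, b, c, e, f}): φ is true.
  c (successors {a, b, c, e}): φ is true.
  d (successors {f}): φ is true.
  e (successors {b, c, f}): φ is true.
  f (successors {b, d, e}): φ is true.
For instance, at b:
  At b: \Diamond (\neg r \lor (((\neg q \land r) \land r) \to q)) requires \neg r \lor (((\neg q \land r) \land r) \to q) at some successor in {a, b, c, e, f}.
    \neg r \lor (((\neg q \land r) \land r) \to q) holds at a, so \Diamond (\neg r \lor (((\neg q \land r) \land r) \to q)) is true at b.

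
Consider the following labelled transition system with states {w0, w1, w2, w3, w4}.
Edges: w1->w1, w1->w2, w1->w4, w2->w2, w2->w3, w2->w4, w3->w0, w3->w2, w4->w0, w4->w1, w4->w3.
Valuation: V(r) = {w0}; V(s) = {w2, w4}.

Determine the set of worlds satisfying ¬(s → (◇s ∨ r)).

w4

Let φ = ¬(s → (◇s ∨ r)). Evaluate φ at each world:
  w0 (successors ∅): φ is false.
  w1 (successors {w1, w2, w4}): φ is false.
  w2 (successors {w2, w3, w4}): φ is false.
  w3 (successors {w0, w2}): φ is false.
  w4 (successors {w0, w1, w3}): φ is true.
For instance, at w1:
  At w1: s → (◇s ∨ r) is true, so ¬(s → (◇s ∨ r)) is false.
    At w1: s is false, ◇s ∨ r is true, so s → (◇s ∨ r) is true.
      At w1: ◇s is true, r is false, so ◇s ∨ r is true.
Satisfying worlds: {w4}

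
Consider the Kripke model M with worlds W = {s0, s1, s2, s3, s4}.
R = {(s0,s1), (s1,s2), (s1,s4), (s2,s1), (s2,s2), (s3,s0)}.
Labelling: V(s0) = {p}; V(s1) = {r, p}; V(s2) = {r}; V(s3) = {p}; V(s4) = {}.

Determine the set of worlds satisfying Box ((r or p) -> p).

s0, s3, s4

Recall that Box ψ holds at a world iff ψ holds at every accessible world, and Dia ψ holds iff ψ holds at some accessible world.
Let φ = Box ((r or p) -> p). Evaluate φ at each world:
  s0 (successors {s1}): φ is true.
  s1 (successors {s2, s4}): φ is false.
  s2 (successors {s1, s2}): φ is false.
  s3 (successors {s0}): φ is true.
  s4 (successors ∅): φ is true.
For instance, at s0:
  At s0: Box ((r or p) -> p) requires (r or p) -> p at every successor {s1}.
    At s1: (r or p) -> p is true.
  So Box ((r or p) -> p) is true at s0.
Satisfying worlds: {s0, s3, s4}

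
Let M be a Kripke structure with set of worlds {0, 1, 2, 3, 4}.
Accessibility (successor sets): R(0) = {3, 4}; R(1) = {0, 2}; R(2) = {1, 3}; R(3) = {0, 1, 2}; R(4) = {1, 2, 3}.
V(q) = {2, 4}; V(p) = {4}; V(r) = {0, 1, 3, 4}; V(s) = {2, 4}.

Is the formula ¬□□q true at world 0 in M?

Recall that □ψ holds at a world iff ψ holds at every accessible world, and ◇ψ holds iff ψ holds at some accessible world.
At 0: □□q is false, so ¬□□q is true.
  At 0: □□q requires □q at every successor {3, 4}.
    □q fails at 3, so □□q is false at 0.
      At 3: □q requires q at every successor {0, 1, 2}.
        q fails at 0, so □q is false at 3.

Yes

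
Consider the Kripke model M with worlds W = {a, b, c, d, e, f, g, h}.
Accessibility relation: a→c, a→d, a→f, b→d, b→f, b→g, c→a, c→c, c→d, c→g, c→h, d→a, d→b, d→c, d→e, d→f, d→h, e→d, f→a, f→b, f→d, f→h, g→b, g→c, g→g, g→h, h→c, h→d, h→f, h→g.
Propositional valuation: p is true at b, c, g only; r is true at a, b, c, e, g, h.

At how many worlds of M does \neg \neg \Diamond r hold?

Recall that \Diamond ψ holds at a world iff ψ holds at some accessible world.
Let φ = \neg \neg \Diamond r. Evaluate φ at each world:
  a (successors {c, d, f}): φ is true.
  b (successors {d, f, g}): φ is true.
  c (successors {a, c, d, g, h}): φ is true.
  d (successors {a, b, c, e, f, h}): φ is true.
  e (successors {d}): φ is false.
  f (successors {a, b, d, h}): φ is true.
  g (successors {b, c, g, h}): φ is true.
  h (successors {c, d, f, g}): φ is true.
For instance, at e:
  At e: \neg \Diamond r is true, so \neg \neg \Diamond r is false.
    At e: \Diamond r is false, so \neg \Diamond r is true.
      At e: \Diamond r requires r at some successor in {d}.
        At d: r is false.
      So \Diamond r is false at e.
Satisfying worlds: {a, b, c, d, f, g, h}

7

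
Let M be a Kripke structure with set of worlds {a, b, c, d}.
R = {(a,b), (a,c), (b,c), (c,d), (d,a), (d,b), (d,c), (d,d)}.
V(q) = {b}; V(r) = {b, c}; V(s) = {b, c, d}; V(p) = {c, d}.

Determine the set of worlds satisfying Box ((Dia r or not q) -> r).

a, b

Let φ = Box ((Dia r or not q) -> r). Evaluate φ at each world:
  a (successors {b, c}): φ is true.
  b (successors {c}): φ is true.
  c (successors {d}): φ is false.
  d (successors {a, b, c, d}): φ is false.
For instance, at d:
  At d: Box ((Dia r or not q) -> r) requires (Dia r or not q) -> r at every successor {a, b, c, d}.
    (Dia r or not q) -> r fails at a, so Box ((Dia r or not q) -> r) is false at d.
      At a: Dia r or not q is true, r is false, so (Dia r or not q) -> r is false.
Satisfying worlds: {a, b}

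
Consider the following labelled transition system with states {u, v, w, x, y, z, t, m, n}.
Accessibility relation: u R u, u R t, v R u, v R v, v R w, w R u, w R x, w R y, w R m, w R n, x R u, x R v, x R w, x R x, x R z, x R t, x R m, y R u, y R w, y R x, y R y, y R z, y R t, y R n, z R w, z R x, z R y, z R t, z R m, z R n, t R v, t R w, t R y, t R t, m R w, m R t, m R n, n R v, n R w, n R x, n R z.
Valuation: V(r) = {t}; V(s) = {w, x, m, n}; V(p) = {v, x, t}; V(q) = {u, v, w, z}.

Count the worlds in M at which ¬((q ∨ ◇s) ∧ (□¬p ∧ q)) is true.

Let φ = ¬((q ∨ ◇s) ∧ (□¬p ∧ q)). Evaluate φ at each world:
  u (successors {u, t}): φ is true.
  v (successors {u, v, w}): φ is true.
  w (successors {u, x, y, m, n}): φ is true.
  x (successors {u, v, w, x, z, t, m}): φ is true.
  y (successors {u, w, x, y, z, t, n}): φ is true.
  z (successors {w, x, y, t, m, n}): φ is true.
  t (successors {v, w, y, t}): φ is true.
  m (successors {w, t, n}): φ is true.
  n (successors {v, w, x, z}): φ is true.
For instance, at t:
  At t: (q ∨ ◇s) ∧ (□¬p ∧ q) is false, so ¬((q ∨ ◇s) ∧ (□¬p ∧ q)) is true.
    At t: q ∨ ◇s is true, □¬p ∧ q is false, so (q ∨ ◇s) ∧ (□¬p ∧ q) is false.
      At t: q is false, ◇s is true, so q ∨ ◇s is true.
      At t: □¬p is false, q is false, so □¬p ∧ q is false.
Satisfying worlds: {u, v, w, x, y, z, t, m, n}

9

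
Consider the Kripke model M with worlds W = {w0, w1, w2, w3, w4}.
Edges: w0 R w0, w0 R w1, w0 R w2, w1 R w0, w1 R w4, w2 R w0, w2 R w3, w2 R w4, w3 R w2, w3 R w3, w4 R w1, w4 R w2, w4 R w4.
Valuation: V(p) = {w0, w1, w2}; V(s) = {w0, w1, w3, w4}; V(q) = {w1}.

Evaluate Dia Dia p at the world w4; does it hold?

Yes

At w4: Dia Dia p requires Dia p at some successor in {w1, w2, w4}.
  Dia p holds at w1, so Dia Dia p is true at w4.
    At w1: Dia p requires p at some successor in {w0, w4}.
      p holds at w0, so Dia p is true at w1.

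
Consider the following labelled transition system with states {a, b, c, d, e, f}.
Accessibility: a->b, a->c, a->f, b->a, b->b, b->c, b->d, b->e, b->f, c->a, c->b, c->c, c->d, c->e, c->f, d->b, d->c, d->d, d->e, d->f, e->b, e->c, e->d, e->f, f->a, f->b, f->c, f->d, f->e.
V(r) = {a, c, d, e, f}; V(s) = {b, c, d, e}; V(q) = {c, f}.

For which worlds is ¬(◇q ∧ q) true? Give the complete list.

a, b, d, e

Let φ = ¬(◇q ∧ q). Evaluate φ at each world:
  a (successors {b, c, f}): φ is true.
  b (successors {a, b, c, d, e, f}): φ is true.
  c (successors {a, b, c, d, e, f}): φ is false.
  d (successors {b, c, d, e, f}): φ is true.
  e (successors {b, c, d, f}): φ is true.
  f (successors {a, b, c, d, e}): φ is false.
For instance, at a:
  At a: ◇q ∧ q is false, so ¬(◇q ∧ q) is true.
    At a: ◇q is true, q is false, so ◇q ∧ q is false.
      At a: ◇q requires q at some successor in {b, c, f}.
        q holds at c, so ◇q is true at a.
Satisfying worlds: {a, b, d, e}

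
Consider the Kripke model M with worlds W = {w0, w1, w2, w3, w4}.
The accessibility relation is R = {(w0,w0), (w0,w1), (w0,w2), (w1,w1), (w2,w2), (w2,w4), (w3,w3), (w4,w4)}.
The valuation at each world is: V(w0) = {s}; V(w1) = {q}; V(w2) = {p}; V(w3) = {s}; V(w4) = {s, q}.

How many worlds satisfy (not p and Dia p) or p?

2

Recall that Dia ψ holds at a world iff ψ holds at some accessible world.
Let φ = (not p and Dia p) or p. Evaluate φ at each world:
  w0 (successors {w0, w1, w2}): φ is true.
  w1 (successors {w1}): φ is false.
  w2 (successors {w2, w4}): φ is true.
  w3 (successors {w3}): φ is false.
  w4 (successors {w4}): φ is false.
For instance, at w3:
  At w3: not p and Dia p is false, p is false, so (not p and Dia p) or p is false.
    At w3: not p is true, Dia p is false, so not p and Dia p is false.
      At w3: Dia p requires p at some successor in {w3}.
        At w3: p is false.
      So Dia p is false at w3.
Satisfying worlds: {w0, w2}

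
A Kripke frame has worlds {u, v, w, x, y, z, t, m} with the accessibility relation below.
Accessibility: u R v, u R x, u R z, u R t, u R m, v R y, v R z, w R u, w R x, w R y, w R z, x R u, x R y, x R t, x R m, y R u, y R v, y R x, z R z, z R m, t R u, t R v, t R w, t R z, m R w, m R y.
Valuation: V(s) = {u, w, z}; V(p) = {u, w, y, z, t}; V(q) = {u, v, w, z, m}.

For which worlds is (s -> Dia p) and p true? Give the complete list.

Let φ = (s -> Dia p) and p. Evaluate φ at each world:
  u (successors {v, x, z, t, m}): φ is true.
  v (successors {y, z}): φ is false.
  w (successors {u, x, y, z}): φ is true.
  x (successors {u, y, t, m}): φ is false.
  y (successors {u, v, x}): φ is true.
  z (successors {z, m}): φ is true.
  t (successors {u, v, w, z}): φ is true.
  m (successors {w, y}): φ is false.
For instance, at u:
  At u: s -> Dia p is true, p is true, so (s -> Dia p) and p is true.
    At u: s is true, Dia p is true, so s -> Dia p is true.
      At u: Dia p requires p at some successor in {v, x, z, t, m}.
        p holds at z, so Dia p is true at u.
Satisfying worlds: {u, w, y, z, t}

u, w, y, z, t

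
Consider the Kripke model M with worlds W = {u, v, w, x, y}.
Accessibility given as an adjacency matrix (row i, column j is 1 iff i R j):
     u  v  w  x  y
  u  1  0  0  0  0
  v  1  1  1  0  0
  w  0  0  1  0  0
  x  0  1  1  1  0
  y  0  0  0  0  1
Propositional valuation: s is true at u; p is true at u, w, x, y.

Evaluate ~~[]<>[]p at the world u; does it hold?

Yes

At u: ~[]<>[]p is false, so ~~[]<>[]p is true.
  At u: []<>[]p is true, so ~[]<>[]p is false.
    At u: []<>[]p requires <>[]p at every successor {u}.
      At u: <>[]p is true.
    So []<>[]p is true at u.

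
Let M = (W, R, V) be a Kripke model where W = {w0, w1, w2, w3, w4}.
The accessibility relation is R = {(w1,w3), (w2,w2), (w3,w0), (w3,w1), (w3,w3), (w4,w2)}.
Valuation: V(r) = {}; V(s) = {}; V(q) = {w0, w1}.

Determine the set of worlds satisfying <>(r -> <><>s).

w1, w2, w3, w4

Let φ = <>(r -> <><>s). Evaluate φ at each world:
  w0 (successors ∅): φ is false.
  w1 (successors {w3}): φ is true.
  w2 (successors {w2}): φ is true.
  w3 (successors {w0, w1, w3}): φ is true.
  w4 (successors {w2}): φ is true.
For instance, at w4:
  At w4: <>(r -> <><>s) requires r -> <><>s at some successor in {w2}.
    r -> <><>s holds at w2, so <>(r -> <><>s) is true at w4.
      At w2: r is false, <><>s is false, so r -> <><>s is true.
Satisfying worlds: {w1, w2, w3, w4}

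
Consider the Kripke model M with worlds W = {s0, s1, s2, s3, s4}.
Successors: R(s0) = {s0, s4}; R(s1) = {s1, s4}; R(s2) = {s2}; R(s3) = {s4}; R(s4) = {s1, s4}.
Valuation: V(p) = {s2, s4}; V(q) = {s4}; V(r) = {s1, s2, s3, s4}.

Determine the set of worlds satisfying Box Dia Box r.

s0, s1, s2, s3, s4

Let φ = Box Dia Box r. Evaluate φ at each world:
  s0 (successors {s0, s4}): φ is true.
  s1 (successors {s1, s4}): φ is true.
  s2 (successors {s2}): φ is true.
  s3 (successors {s4}): φ is true.
  s4 (successors {s1, s4}): φ is true.
For instance, at s0:
  At s0: Box Dia Box r requires Dia Box r at every successor {s0, s4}.
      At s0: Dia Box r requires Box r at some successor in {s0, s4}.
        Box r holds at s4, so Dia Box r is true at s0.
      At s4: Dia Box r requires Box r at some successor in {s1, s4}.
        Box r holds at s1, so Dia Box r is true at s4.
  So Box Dia Box r is true at s0.
Satisfying worlds: {s0, s1, s2, s3, s4}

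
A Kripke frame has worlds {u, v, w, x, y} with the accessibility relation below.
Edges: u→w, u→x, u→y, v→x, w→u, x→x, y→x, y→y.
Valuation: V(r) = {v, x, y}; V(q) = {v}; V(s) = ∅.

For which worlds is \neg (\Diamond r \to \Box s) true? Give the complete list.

Recall that \Box ψ holds at a world iff ψ holds at every accessible world, and \Diamond ψ holds iff ψ holds at some accessible world.
Let φ = \neg (\Diamond r \to \Box s). Evaluate φ at each world:
  u (successors {w, x, y}): φ is true.
  v (successors {x}): φ is true.
  w (successors {u}): φ is false.
  x (successors {x}): φ is true.
  y (successors {x, y}): φ is true.
For instance, at x:
  At x: \Diamond r \to \Box s is false, so \neg (\Diamond r \to \Box s) is true.
    At x: \Diamond r is true, \Box s is false, so \Diamond r \to \Box s is false.
      At x: \Diamond r requires r at some successor in {x}.
        r holds at x, so \Diamond r is true at x.
      At x: \Box s requires s at every successor {x}.
        s fails at x, so \Box s is false at x.
Satisfying worlds: {u, v, x, y}

u, v, x, y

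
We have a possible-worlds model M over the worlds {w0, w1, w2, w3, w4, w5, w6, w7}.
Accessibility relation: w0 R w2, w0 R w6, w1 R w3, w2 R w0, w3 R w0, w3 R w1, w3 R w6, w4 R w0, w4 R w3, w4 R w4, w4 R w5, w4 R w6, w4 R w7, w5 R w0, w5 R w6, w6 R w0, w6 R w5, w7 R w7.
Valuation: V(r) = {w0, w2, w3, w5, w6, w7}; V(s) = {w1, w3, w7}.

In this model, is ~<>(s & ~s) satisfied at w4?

Yes

At w4: <>(s & ~s) is false, so ~<>(s & ~s) is true.
  At w4: <>(s & ~s) requires s & ~s at some successor in {w0, w3, w4, w5, w6, w7}.
    At w0: s & ~s is false.
    At w3: s & ~s is false.
    At w4: s & ~s is false.
    At w5: s & ~s is false.
    At w6: s & ~s is false.
    At w7: s & ~s is false.
  So <>(s & ~s) is false at w4.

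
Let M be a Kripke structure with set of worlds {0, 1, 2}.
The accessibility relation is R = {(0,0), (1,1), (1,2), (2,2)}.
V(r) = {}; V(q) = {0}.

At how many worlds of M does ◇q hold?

1

Let φ = ◇q. Evaluate φ at each world:
  0 (successors {0}): φ is true.
  1 (successors {1, 2}): φ is false.
  2 (successors {2}): φ is false.
For instance, at 1:
  At 1: ◇q requires q at some successor in {1, 2}.
    At 1: q is false.
    At 2: q is false.
  So ◇q is false at 1.
Satisfying worlds: {0}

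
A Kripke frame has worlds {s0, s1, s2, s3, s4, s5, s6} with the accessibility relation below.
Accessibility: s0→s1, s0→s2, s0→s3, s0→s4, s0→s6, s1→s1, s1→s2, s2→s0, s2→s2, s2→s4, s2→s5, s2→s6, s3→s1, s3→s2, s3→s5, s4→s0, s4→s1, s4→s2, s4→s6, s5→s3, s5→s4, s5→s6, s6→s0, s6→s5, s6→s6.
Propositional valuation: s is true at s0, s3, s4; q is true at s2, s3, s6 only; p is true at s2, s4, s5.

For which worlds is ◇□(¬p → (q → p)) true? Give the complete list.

Recall that □ψ holds at a world iff ψ holds at every accessible world, and ◇ψ holds iff ψ holds at some accessible world.
Let φ = ◇□(¬p → (q → p)). Evaluate φ at each world:
  s0 (successors {s1, s2, s3, s4, s6}): φ is true.
  s1 (successors {s1, s2}): φ is true.
  s2 (successors {s0, s2, s4, s5, s6}): φ is false.
  s3 (successors {s1, s2, s5}): φ is true.
  s4 (successors {s0, s1, s2, s6}): φ is true.
  s5 (successors {s3, s4, s6}): φ is true.
  s6 (successors {s0, s5, s6}): φ is false.
For instance, at s6:
  At s6: ◇□(¬p → (q → p)) requires □(¬p → (q → p)) at some successor in {s0, s5, s6}.
    At s0: □(¬p → (q → p)) is false.
    At s5: □(¬p → (q → p)) is false.
    At s6: □(¬p → (q → p)) is false.
  So ◇□(¬p → (q → p)) is false at s6.
Satisfying worlds: {s0, s1, s3, s4, s5}

s0, s1, s3, s4, s5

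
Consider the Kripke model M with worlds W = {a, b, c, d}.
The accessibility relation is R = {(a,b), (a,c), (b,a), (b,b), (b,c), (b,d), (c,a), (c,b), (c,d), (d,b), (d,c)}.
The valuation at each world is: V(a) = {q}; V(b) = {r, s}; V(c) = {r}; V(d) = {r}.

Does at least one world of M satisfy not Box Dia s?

Recall that Box ψ holds at a world iff ψ holds at every accessible world, and Dia ψ holds iff ψ holds at some accessible world.
Let φ = not Box Dia s. Evaluate φ at each world:
  a (successors {b, c}): φ is false.
  b (successors {a, b, c, d}): φ is false.
  c (successors {a, b, d}): φ is false.
  d (successors {b, c}): φ is false.
For instance, at b:
  At b: Box Dia s is true, so not Box Dia s is false.
    At b: Box Dia s requires Dia s at every successor {a, b, c, d}.
      At a: Dia s is true.
      At b: Dia s is true.
      At c: Dia s is true.
      At d: Dia s is true.
    So Box Dia s is true at b.

No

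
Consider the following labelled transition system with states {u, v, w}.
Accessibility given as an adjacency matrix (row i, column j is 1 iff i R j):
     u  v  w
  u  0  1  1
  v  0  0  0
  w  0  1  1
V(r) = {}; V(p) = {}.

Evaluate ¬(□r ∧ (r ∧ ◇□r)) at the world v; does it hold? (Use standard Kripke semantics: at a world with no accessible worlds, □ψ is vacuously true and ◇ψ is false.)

Yes

At v: □r ∧ (r ∧ ◇□r) is false, so ¬(□r ∧ (r ∧ ◇□r)) is true.
  At v: □r is true, r ∧ ◇□r is false, so □r ∧ (r ∧ ◇□r) is false.
    At v: no accessible worlds, so □r holds vacuously.
    At v: r is false, ◇□r is false, so r ∧ ◇□r is false.
      At v: no accessible worlds, so ◇□r is false.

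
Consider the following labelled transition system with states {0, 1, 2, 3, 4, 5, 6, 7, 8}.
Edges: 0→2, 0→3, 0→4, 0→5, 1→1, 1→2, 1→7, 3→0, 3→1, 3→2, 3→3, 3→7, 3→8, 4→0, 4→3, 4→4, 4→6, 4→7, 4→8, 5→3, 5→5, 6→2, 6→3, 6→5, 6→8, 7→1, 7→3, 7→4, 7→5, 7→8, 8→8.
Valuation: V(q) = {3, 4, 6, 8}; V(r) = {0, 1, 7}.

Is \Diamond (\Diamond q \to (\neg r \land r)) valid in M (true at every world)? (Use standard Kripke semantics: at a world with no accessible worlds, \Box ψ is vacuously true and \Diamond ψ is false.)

No

Recall that \Diamond ψ holds at a world iff ψ holds at some accessible world.
Let φ = \Diamond (\Diamond q \to (\neg r \land r)). Evaluate φ at each world:
  0 (successors {2, 3, 4, 5}): φ is true.
  1 (successors {1, 2, 7}): φ is true.
  2 (successors ∅): φ is false.
  3 (successors {0, 1, 2, 3, 7, 8}): φ is true.
  4 (successors {0, 3, 4, 6, 7, 8}): φ is false.
  5 (successors {3, 5}): φ is false.
  6 (successors {2, 3, 5, 8}): φ is true.
  7 (successors {1, 3, 4, 5, 8}): φ is true.
  8 (successors {8}): φ is false.
Detail at 2 (counterexample):
  At 2: no accessible worlds, so \Diamond (\Diamond q \to (\neg r \land r)) is false.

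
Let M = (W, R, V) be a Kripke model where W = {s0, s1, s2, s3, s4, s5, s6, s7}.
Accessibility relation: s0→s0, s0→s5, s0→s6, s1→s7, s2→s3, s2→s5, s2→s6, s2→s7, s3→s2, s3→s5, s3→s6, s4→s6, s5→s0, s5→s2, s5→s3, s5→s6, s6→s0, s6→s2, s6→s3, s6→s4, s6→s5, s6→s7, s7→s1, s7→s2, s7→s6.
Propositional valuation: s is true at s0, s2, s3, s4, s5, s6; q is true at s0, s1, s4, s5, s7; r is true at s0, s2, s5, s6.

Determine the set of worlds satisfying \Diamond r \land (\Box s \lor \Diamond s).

s0, s2, s3, s4, s5, s6, s7

Let φ = \Diamond r \land (\Box s \lor \Diamond s). Evaluate φ at each world:
  s0 (successors {s0, s5, s6}): φ is true.
  s1 (successors {s7}): φ is false.
  s2 (successors {s3, s5, s6, s7}): φ is true.
  s3 (successors {s2, s5, s6}): φ is true.
  s4 (successors {s6}): φ is true.
  s5 (successors {s0, s2, s3, s6}): φ is true.
  s6 (successors {s0, s2, s3, s4, s5, s7}): φ is true.
  s7 (successors {s1, s2, s6}): φ is true.
For instance, at s2:
  At s2: \Diamond r is true, \Box s \lor \Diamond s is true, so \Diamond r \land (\Box s \lor \Diamond s) is true.
    At s2: \Diamond r requires r at some successor in {s3, s5, s6, s7}.
      r holds at s5, so \Diamond r is true at s2.
    At s2: \Box s is false, \Diamond s is true, so \Box s \lor \Diamond s is true.
      At s2: \Box s requires s at every successor {s3, s5, s6, s7}.
        s fails at s7, so \Box s is false at s2.
      At s2: \Diamond s requires s at some successor in {s3, s5, s6, s7}.
        s holds at s3, so \Diamond s is true at s2.
Satisfying worlds: {s0, s2, s3, s4, s5, s6, s7}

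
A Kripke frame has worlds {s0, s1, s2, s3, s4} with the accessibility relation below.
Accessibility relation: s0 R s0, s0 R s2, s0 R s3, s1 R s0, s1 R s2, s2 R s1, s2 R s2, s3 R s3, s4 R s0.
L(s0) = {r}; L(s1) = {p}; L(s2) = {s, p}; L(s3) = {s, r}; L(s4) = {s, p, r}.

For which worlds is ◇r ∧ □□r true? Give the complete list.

Let φ = ◇r ∧ □□r. Evaluate φ at each world:
  s0 (successors {s0, s2, s3}): φ is false.
  s1 (successors {s0, s2}): φ is false.
  s2 (successors {s1, s2}): φ is false.
  s3 (successors {s3}): φ is true.
  s4 (successors {s0}): φ is false.
For instance, at s1:
  At s1: ◇r is true, □□r is false, so ◇r ∧ □□r is false.
    At s1: ◇r requires r at some successor in {s0, s2}.
      r holds at s0, so ◇r is true at s1.
    At s1: □□r requires □r at every successor {s0, s2}.
      □r fails at s0, so □□r is false at s1.
Satisfying worlds: {s3}

s3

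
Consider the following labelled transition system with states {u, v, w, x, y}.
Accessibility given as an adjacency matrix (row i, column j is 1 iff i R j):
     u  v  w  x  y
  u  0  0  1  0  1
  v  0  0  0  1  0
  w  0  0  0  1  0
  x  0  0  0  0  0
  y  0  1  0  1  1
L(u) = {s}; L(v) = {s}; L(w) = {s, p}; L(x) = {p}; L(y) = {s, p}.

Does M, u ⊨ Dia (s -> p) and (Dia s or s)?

Recall that Dia ψ holds at a world iff ψ holds at some accessible world.
At u: Dia (s -> p) is true, Dia s or s is true, so Dia (s -> p) and (Dia s or s) is true.
  At u: Dia (s -> p) requires s -> p at some successor in {w, y}.
    s -> p holds at w, so Dia (s -> p) is true at u.
  At u: Dia s is true, s is true, so Dia s or s is true.
    At u: Dia s requires s at some successor in {w, y}.
      s holds at w, so Dia s is true at u.

Yes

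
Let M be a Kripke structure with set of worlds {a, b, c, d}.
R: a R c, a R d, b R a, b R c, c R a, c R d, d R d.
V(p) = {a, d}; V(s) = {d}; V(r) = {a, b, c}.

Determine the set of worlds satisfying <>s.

Let φ = <>s. Evaluate φ at each world:
  a (successors {c, d}): φ is true.
  b (successors {a, c}): φ is false.
  c (successors {a, d}): φ is true.
  d (successors {d}): φ is true.
For instance, at d:
  At d: <>s requires s at some successor in {d}.
    s holds at d, so <>s is true at d.
Satisfying worlds: {a, c, d}

a, c, d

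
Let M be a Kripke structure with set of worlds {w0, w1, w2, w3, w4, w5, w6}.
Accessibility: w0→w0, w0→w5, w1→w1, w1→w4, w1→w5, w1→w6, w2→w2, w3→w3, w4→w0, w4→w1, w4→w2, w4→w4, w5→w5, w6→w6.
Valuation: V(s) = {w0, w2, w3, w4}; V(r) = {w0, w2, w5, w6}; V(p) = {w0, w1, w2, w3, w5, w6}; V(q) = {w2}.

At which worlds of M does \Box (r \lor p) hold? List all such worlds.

Let φ = \Box (r \lor p). Evaluate φ at each world:
  w0 (successors {w0, w5}): φ is true.
  w1 (successors {w1, w4, w5, w6}): φ is false.
  w2 (successors {w2}): φ is true.
  w3 (successors {w3}): φ is true.
  w4 (successors {w0, w1, w2, w4}): φ is false.
  w5 (successors {w5}): φ is true.
  w6 (successors {w6}): φ is true.
For instance, at w6:
  At w6: \Box (r \lor p) requires r \lor p at every successor {w6}.
    At w6: r \lor p is true.
  So \Box (r \lor p) is true at w6.
Satisfying worlds: {w0, w2, w3, w5, w6}

w0, w2, w3, w5, w6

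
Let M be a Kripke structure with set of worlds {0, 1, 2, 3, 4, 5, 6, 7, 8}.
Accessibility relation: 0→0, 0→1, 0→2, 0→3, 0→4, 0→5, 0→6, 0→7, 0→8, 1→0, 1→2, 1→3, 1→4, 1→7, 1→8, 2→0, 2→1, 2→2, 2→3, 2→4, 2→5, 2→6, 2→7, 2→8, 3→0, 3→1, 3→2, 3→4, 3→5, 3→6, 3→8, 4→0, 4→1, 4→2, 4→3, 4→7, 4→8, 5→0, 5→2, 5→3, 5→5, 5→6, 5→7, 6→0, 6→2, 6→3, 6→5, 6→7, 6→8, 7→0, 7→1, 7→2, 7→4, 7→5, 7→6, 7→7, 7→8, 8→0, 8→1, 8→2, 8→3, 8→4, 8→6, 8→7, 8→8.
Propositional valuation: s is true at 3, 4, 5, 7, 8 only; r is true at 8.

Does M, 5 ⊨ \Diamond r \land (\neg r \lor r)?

At 5: \Diamond r is false, \neg r \lor r is true, so \Diamond r \land (\neg r \lor r) is false.
  At 5: \Diamond r requires r at some successor in {0, 2, 3, 5, 6, 7}.
    At 0: r is false.
    At 2: r is false.
    At 3: r is false.
    At 5: r is false.
    At 6: r is false.
    At 7: r is false.
  So \Diamond r is false at 5.

No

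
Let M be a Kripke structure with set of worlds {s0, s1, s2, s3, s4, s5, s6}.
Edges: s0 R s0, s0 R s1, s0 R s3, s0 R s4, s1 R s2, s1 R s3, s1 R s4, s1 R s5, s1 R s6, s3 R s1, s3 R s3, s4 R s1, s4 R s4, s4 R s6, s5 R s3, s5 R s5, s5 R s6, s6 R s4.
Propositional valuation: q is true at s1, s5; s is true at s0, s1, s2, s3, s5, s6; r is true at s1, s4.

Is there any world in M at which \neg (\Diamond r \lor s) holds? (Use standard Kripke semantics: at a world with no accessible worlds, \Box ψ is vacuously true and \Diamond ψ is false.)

Let φ = \neg (\Diamond r \lor s). Evaluate φ at each world:
  s0 (successors {s0, s1, s3, s4}): φ is false.
  s1 (successors {s2, s3, s4, s5, s6}): φ is false.
  s2 (successors ∅): φ is false.
  s3 (successors {s1, s3}): φ is false.
  s4 (successors {s1, s4, s6}): φ is false.
  s5 (successors {s3, s5, s6}): φ is false.
  s6 (successors {s4}): φ is false.
For instance, at s3:
  At s3: \Diamond r \lor s is true, so \neg (\Diamond r \lor s) is false.
    At s3: \Diamond r is true, s is true, so \Diamond r \lor s is true.
      At s3: \Diamond r requires r at some successor in {s1, s3}.
        r holds at s1, so \Diamond r is true at s3.

No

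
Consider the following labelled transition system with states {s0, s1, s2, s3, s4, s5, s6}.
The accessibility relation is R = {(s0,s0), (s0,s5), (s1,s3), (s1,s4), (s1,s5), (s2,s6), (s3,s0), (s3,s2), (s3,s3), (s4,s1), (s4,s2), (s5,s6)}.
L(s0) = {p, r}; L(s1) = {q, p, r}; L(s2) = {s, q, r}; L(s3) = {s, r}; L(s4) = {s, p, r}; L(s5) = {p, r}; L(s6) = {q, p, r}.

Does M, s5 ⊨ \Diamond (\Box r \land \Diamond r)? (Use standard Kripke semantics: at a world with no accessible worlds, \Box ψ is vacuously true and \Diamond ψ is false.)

No

At s5: \Diamond (\Box r \land \Diamond r) requires \Box r \land \Diamond r at some successor in {s6}.
  At s6: \Box r \land \Diamond r is false.
So \Diamond (\Box r \land \Diamond r) is false at s5.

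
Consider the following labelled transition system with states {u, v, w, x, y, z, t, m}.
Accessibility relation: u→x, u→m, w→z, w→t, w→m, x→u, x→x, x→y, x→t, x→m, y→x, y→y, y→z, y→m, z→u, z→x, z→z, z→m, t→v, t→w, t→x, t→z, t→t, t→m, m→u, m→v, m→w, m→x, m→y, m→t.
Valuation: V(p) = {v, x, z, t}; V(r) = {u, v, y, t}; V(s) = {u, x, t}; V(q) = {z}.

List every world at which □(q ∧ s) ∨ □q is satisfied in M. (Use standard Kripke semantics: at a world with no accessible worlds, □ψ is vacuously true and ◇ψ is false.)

Recall that □ψ holds at a world iff ψ holds at every accessible world, and ◇ψ holds iff ψ holds at some accessible world.
Let φ = □(q ∧ s) ∨ □q. Evaluate φ at each world:
  u (successors {x, m}): φ is false.
  v (successors ∅): φ is true.
  w (successors {z, t, m}): φ is false.
  x (successors {u, x, y, t, m}): φ is false.
  y (successors {x, y, z, m}): φ is false.
  z (successors {u, x, z, m}): φ is false.
  t (successors {v, w, x, z, t, m}): φ is false.
  m (successors {u, v, w, x, y, t}): φ is false.
For instance, at t:
  At t: □(q ∧ s) is false, □q is false, so □(q ∧ s) ∨ □q is false.
    At t: □(q ∧ s) requires q ∧ s at every successor {v, w, x, z, t, m}.
      q ∧ s fails at v, so □(q ∧ s) is false at t.
    At t: □q requires q at every successor {v, w, x, z, t, m}.
      q fails at v, so □q is false at t.
Satisfying worlds: {v}

v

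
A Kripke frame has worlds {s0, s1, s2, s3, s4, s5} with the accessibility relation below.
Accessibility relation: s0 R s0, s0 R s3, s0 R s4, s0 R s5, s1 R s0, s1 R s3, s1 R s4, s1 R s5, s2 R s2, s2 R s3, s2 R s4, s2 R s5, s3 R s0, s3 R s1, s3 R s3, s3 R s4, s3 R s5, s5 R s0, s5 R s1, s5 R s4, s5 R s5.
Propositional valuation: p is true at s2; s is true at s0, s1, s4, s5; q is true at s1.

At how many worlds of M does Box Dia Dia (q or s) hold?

Let φ = Box Dia Dia (q or s). Evaluate φ at each world:
  s0 (successors {s0, s3, s4, s5}): φ is false.
  s1 (successors {s0, s3, s4, s5}): φ is false.
  s2 (successors {s2, s3, s4, s5}): φ is false.
  s3 (successors {s0, s1, s3, s4, s5}): φ is false.
  s4 (successors ∅): φ is true.
  s5 (successors {s0, s1, s4, s5}): φ is false.
For instance, at s2:
  At s2: Box Dia Dia (q or s) requires Dia Dia (q or s) at every successor {s2, s3, s4, s5}.
    Dia Dia (q or s) fails at s4, so Box Dia Dia (q or s) is false at s2.
      At s4: no accessible worlds, so Dia Dia (q or s) is false.
Satisfying worlds: {s4}

1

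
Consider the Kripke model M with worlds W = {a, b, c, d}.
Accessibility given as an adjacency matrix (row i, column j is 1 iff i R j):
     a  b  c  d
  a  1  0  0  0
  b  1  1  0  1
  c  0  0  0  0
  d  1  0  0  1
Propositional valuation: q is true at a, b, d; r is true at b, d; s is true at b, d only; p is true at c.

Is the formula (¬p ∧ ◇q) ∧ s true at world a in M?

At a: ¬p ∧ ◇q is true, s is false, so (¬p ∧ ◇q) ∧ s is false.
  At a: ¬p is true, ◇q is true, so ¬p ∧ ◇q is true.
    At a: ◇q requires q at some successor in {a}.
      q holds at a, so ◇q is true at a.

No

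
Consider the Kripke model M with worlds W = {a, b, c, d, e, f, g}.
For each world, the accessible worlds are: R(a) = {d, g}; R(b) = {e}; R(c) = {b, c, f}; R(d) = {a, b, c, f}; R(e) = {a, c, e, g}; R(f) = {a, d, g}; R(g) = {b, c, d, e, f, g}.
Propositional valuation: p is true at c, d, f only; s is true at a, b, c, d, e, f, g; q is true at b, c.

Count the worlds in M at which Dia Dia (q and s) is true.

7

Let φ = Dia Dia (q and s). Evaluate φ at each world:
  a (successors {d, g}): φ is true.
  b (successors {e}): φ is true.
  c (successors {b, c, f}): φ is true.
  d (successors {a, b, c, f}): φ is true.
  e (successors {a, c, e, g}): φ is true.
  f (successors {a, d, g}): φ is true.
  g (successors {b, c, d, e, f, g}): φ is true.
For instance, at g:
  At g: Dia Dia (q and s) requires Dia (q and s) at some successor in {b, c, d, e, f, g}.
    Dia (q and s) holds at c, so Dia Dia (q and s) is true at g.
      At c: Dia (q and s) requires q and s at some successor in {b, c, f}.
        q and s holds at b, so Dia (q and s) is true at c.
Satisfying worlds: {a, b, c, d, e, f, g}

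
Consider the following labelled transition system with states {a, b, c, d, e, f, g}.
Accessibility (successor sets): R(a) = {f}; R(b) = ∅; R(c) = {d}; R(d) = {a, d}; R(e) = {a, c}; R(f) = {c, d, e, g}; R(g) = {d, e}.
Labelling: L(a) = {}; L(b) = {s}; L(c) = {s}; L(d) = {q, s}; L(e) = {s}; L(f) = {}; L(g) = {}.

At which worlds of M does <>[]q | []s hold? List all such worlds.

b, c, e, f, g

Let φ = <>[]q | []s. Evaluate φ at each world:
  a (successors {f}): φ is false.
  b (successors ∅): φ is true.
  c (successors {d}): φ is true.
  d (successors {a, d}): φ is false.
  e (successors {a, c}): φ is true.
  f (successors {c, d, e, g}): φ is true.
  g (successors {d, e}): φ is true.
For instance, at a:
  At a: <>[]q is false, []s is false, so <>[]q | []s is false.
    At a: <>[]q requires []q at some successor in {f}.
      At f: []q is false.
    So <>[]q is false at a.
    At a: []s requires s at every successor {f}.
      s fails at f, so []s is false at a.
Satisfying worlds: {b, c, e, f, g}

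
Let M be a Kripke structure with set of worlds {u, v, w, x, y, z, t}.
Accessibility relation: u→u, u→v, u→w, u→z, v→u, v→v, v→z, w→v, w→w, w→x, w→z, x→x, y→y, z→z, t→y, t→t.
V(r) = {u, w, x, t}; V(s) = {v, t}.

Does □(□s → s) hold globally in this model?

Yes

Let φ = □(□s → s). Evaluate φ at each world:
  u (successors {u, v, w, z}): φ is true.
  v (successors {u, v, z}): φ is true.
  w (successors {v, w, x, z}): φ is true.
  x (successors {x}): φ is true.
  y (successors {y}): φ is true.
  z (successors {z}): φ is true.
  t (successors {y, t}): φ is true.
For instance, at v:
  At v: □(□s → s) requires □s → s at every successor {u, v, z}.
      At u: □s is false, s is false, so □s → s is true.
      At v: □s is false, s is true, so □s → s is true.
      At z: □s is false, s is false, so □s → s is true.
  So □(□s → s) is true at v.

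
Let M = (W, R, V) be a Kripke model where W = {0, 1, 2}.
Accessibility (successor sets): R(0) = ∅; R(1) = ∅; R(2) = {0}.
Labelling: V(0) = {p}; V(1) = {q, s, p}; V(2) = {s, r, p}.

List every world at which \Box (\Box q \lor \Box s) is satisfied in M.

Recall that \Box ψ holds at a world iff ψ holds at every accessible world, and \Diamond ψ holds iff ψ holds at some accessible world.
Let φ = \Box (\Box q \lor \Box s). Evaluate φ at each world:
  0 (successors ∅): φ is true.
  1 (successors ∅): φ is true.
  2 (successors {0}): φ is true.
For instance, at 2:
  At 2: \Box (\Box q \lor \Box s) requires \Box q \lor \Box s at every successor {0}.
      At 0: \Box q is true, \Box s is true, so \Box q \lor \Box s is true.
  So \Box (\Box q \lor \Box s) is true at 2.
Satisfying worlds: {0, 1, 2}

0, 1, 2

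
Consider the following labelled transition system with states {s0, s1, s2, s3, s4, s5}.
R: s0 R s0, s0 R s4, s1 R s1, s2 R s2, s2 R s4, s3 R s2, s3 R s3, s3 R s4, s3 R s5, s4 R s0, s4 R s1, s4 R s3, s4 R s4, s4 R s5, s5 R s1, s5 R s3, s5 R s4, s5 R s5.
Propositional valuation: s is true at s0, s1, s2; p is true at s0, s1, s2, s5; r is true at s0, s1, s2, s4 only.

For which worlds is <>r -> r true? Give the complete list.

Recall that <>ψ holds at a world iff ψ holds at some accessible world.
Let φ = <>r -> r. Evaluate φ at each world:
  s0 (successors {s0, s4}): φ is true.
  s1 (successors {s1}): φ is true.
  s2 (successors {s2, s4}): φ is true.
  s3 (successors {s2, s3, s4, s5}): φ is false.
  s4 (successors {s0, s1, s3, s4, s5}): φ is true.
  s5 (successors {s1, s3, s4, s5}): φ is false.
For instance, at s0:
  At s0: <>r is true, r is true, so <>r -> r is true.
    At s0: <>r requires r at some successor in {s0, s4}.
      r holds at s0, so <>r is true at s0.
Satisfying worlds: {s0, s1, s2, s4}

s0, s1, s2, s4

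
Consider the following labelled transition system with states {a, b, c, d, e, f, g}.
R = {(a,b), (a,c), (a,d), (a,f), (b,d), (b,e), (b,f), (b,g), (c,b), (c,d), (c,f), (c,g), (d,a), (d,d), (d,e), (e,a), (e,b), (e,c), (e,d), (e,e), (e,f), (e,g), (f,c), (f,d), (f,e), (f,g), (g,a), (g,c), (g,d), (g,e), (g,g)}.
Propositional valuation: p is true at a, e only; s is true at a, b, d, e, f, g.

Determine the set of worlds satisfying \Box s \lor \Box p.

Let φ = \Box s \lor \Box p. Evaluate φ at each world:
  a (successors {b, c, d, f}): φ is false.
  b (successors {d, e, f, g}): φ is true.
  c (successors {b, d, f, g}): φ is true.
  d (successors {a, d, e}): φ is true.
  e (successors {a, b, c, d, e, f, g}): φ is false.
  f (successors {c, d, e, g}): φ is false.
  g (successors {a, c, d, e, g}): φ is false.
For instance, at d:
  At d: \Box s is true, \Box p is false, so \Box s \lor \Box p is true.
    At d: \Box s requires s at every successor {a, d, e}.
      At a: s is true.
      At d: s is true.
      At e: s is true.
    So \Box s is true at d.
    At d: \Box p requires p at every successor {a, d, e}.
      p fails at d, so \Box p is false at d.
Satisfying worlds: {b, c, d}

b, c, d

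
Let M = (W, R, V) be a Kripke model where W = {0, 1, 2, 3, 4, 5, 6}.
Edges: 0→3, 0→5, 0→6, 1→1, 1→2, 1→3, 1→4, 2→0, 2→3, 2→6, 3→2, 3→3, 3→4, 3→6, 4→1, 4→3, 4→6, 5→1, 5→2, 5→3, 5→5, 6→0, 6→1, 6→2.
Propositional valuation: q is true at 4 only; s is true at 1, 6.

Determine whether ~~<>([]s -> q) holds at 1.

Yes

At 1: ~<>([]s -> q) is false, so ~~<>([]s -> q) is true.
  At 1: <>([]s -> q) is true, so ~<>([]s -> q) is false.
    At 1: <>([]s -> q) requires []s -> q at some successor in {1, 2, 3, 4}.
      []s -> q holds at 1, so <>([]s -> q) is true at 1.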